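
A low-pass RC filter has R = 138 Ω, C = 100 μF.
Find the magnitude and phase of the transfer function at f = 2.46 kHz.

Step 1 — Angular frequency: ω = 2π·2460 = 1.546e+04 rad/s.
Step 2 — Transfer function: H(jω) = 1/(1 + jωRC).
Step 3 — Denominator: 1 + jωRC = 1 + j·1.546e+04·138·0.0001 = 1 + j213.3.
Step 4 — H = 2.198e-05 - j0.004688.
Step 5 — Magnitude: |H| = 0.004688 (-46.6 dB); phase: φ = -89.7°.

|H| = 0.004688 (-46.6 dB), φ = -89.7°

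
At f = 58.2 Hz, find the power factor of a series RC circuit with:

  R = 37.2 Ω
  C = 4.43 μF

Step 1 — Angular frequency: ω = 2π·f = 2π·58.2 = 365.7 rad/s.
Step 2 — Component impedances:
  R: Z = R = 37.2 Ω
  C: Z = 1/(jωC) = -j/(ω·C) = 0 - j617.3 Ω
Step 3 — Series combination: Z_total = R + C = 37.2 - j617.3 Ω = 618.4∠-86.6° Ω.
Step 4 — Power factor: PF = cos(φ) = Re(Z)/|Z| = 37.2/618.42 = 0.06015.
Step 5 — Type: Im(Z) = -617.3 ⇒ leading (phase φ = -86.6°).

PF = 0.06015 (leading, φ = -86.6°)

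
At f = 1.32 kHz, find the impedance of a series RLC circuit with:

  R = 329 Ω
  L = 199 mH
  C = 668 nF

Step 1 — Angular frequency: ω = 2π·f = 2π·1320 = 8294 rad/s.
Step 2 — Component impedances:
  R: Z = R = 329 Ω
  L: Z = jωL = j·8294·0.199 = 0 + j1650 Ω
  C: Z = 1/(jωC) = -j/(ω·C) = 0 - j180.5 Ω
Step 3 — Series combination: Z_total = R + L + C = 329 + j1470 Ω = 1506∠77.4° Ω.

Z = 329 + j1470 Ω = 1506∠77.4° Ω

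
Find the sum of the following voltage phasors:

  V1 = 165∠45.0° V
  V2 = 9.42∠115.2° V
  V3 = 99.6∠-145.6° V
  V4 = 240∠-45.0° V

Step 1 — Convert each phasor to rectangular form:
  V1 = 165·(cos(45.0°) + j·sin(45.0°)) = 116.7 + j116.7 V
  V2 = 9.42·(cos(115.2°) + j·sin(115.2°)) = -4.011 + j8.523 V
  V3 = 99.6·(cos(-145.6°) + j·sin(-145.6°)) = -82.18 - j56.27 V
  V4 = 240·(cos(-45.0°) + j·sin(-45.0°)) = 169.7 - j169.7 V
Step 2 — Sum components: V_total = 200.2 - j100.8 V.
Step 3 — Convert to polar: |V_total| = 224.1 V, ∠V_total = -26.7°.

V_total = 224.1∠-26.7° V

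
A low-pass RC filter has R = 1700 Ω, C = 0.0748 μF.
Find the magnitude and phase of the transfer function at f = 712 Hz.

Step 1 — Angular frequency: ω = 2π·712 = 4474 rad/s.
Step 2 — Transfer function: H(jω) = 1/(1 + jωRC).
Step 3 — Denominator: 1 + jωRC = 1 + j·4474·1700·7.48e-08 = 1 + j0.5689.
Step 4 — H = 0.7555 - j0.4298.
Step 5 — Magnitude: |H| = 0.8692 (-1.2 dB); phase: φ = -29.6°.

|H| = 0.8692 (-1.2 dB), φ = -29.6°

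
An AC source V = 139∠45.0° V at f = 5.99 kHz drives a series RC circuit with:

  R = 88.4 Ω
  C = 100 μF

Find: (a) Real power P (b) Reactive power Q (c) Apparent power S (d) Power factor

Step 1 — Angular frequency: ω = 2π·f = 2π·5990 = 3.764e+04 rad/s.
Step 2 — Component impedances:
  R: Z = R = 88.4 Ω
  C: Z = 1/(jωC) = -j/(ω·C) = 0 - j0.2657 Ω
Step 3 — Series combination: Z_total = R + C = 88.4 - j0.2657 Ω = 88.4∠-0.2° Ω.
Step 4 — Source phasor: V = 139∠45.0° V = 98.29 + j98.29 V.
Step 5 — Current: I = V / Z = 1.109 + j1.115 A = 1.572∠45.2° A.
Step 6 — Complex power: S = V·I* = 218.6 - j0.6569 VA.
Step 7 — Real power: P = Re(S) = 218.6 W.
Step 8 — Reactive power: Q = Im(S) = -0.6569 VAR.
Step 9 — Apparent power: |S| = 218.6 VA.
Step 10 — Power factor: PF = P/|S| = 1 (leading).

(a) P = 218.6 W  (b) Q = -0.6569 VAR  (c) S = 218.6 VA  (d) PF = 1 (leading)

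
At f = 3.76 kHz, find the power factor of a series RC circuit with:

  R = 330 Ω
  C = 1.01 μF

Step 1 — Angular frequency: ω = 2π·f = 2π·3760 = 2.362e+04 rad/s.
Step 2 — Component impedances:
  R: Z = R = 330 Ω
  C: Z = 1/(jωC) = -j/(ω·C) = 0 - j41.91 Ω
Step 3 — Series combination: Z_total = R + C = 330 - j41.91 Ω = 332.7∠-7.2° Ω.
Step 4 — Power factor: PF = cos(φ) = Re(Z)/|Z| = 330/332.65 = 0.992.
Step 5 — Type: Im(Z) = -41.91 ⇒ leading (phase φ = -7.2°).

PF = 0.992 (leading, φ = -7.2°)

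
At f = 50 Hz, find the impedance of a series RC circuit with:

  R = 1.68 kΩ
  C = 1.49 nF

Step 1 — Angular frequency: ω = 2π·f = 2π·50 = 314.2 rad/s.
Step 2 — Component impedances:
  R: Z = R = 1680 Ω
  C: Z = 1/(jωC) = -j/(ω·C) = 0 - j2.136e+06 Ω
Step 3 — Series combination: Z_total = R + C = 1680 - j2.136e+06 Ω = 2.136e+06∠-90.0° Ω.

Z = 1680 - j2.136e+06 Ω = 2.136e+06∠-90.0° Ω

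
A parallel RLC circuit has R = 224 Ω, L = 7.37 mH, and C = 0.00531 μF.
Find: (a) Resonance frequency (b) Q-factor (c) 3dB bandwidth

Step 1 — Resonance: ω₀ = 1/√(LC) = 1/√(0.00737·5.31e-09) = 1.599e+05 rad/s.
Step 2 — f₀ = ω₀/(2π) = 2.544e+04 Hz.
Step 3 — Parallel Q: Q = R/(ω₀L) = 224/(1.599e+05·0.00737) = 0.1901.
Step 4 — Bandwidth: Δω = ω₀/Q = 8.407e+05 rad/s; BW = Δω/(2π) = 1.338e+05 Hz.

(a) f₀ = 2.544e+04 Hz  (b) Q = 0.1901  (c) BW = 1.338e+05 Hz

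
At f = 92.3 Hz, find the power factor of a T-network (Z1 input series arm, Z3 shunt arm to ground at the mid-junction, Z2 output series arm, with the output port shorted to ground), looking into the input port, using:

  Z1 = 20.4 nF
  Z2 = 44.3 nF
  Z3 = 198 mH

Step 1 — Angular frequency: ω = 2π·f = 2π·92.3 = 579.9 rad/s.
Step 2 — Component impedances:
  Z1: Z = 1/(jωC) = -j/(ω·C) = 0 - j8.453e+04 Ω
  Z2: Z = 1/(jωC) = -j/(ω·C) = 0 - j3.892e+04 Ω
  Z3: Z = jωL = j·579.9·0.198 = 0 + j114.8 Ω
Step 3 — With the output port shorted to ground, the output series arm Z2 runs from the junction to ground; the shunt arm Z3 also runs from the junction to ground. They appear in parallel: Z3 || Z2 = 0 + j115.2 Ω.
Step 4 — Series with input arm Z1: Z_in = Z1 + (Z3 || Z2) = 0 - j8.441e+04 Ω = 8.441e+04∠-90.0° Ω.
Step 5 — Power factor: PF = cos(φ) = Re(Z)/|Z| = 0/8.441e+04 = 0.
Step 6 — Type: Im(Z) = -8.441e+04 ⇒ leading (phase φ = -90.0°).

PF = 0 (leading, φ = -90.0°)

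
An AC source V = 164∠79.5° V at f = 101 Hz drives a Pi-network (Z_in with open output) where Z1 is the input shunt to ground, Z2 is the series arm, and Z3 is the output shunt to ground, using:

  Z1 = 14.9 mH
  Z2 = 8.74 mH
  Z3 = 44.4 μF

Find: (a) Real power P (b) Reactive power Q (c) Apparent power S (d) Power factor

Step 1 — Angular frequency: ω = 2π·f = 2π·101 = 634.6 rad/s.
Step 2 — Component impedances:
  Z1: Z = jωL = j·634.6·0.0149 = 0 + j9.456 Ω
  Z2: Z = jωL = j·634.6·0.00874 = 0 + j5.546 Ω
  Z3: Z = 1/(jωC) = -j/(ω·C) = 0 - j35.49 Ω
Step 3 — With open output, the series arm Z2 and the output shunt Z3 appear in series to ground: Z2 + Z3 = 0 - j29.94 Ω.
Step 4 — Parallel with input shunt Z1: Z_in = Z1 || (Z2 + Z3) = 0 + j13.82 Ω = 13.82∠90.0° Ω.
Step 5 — Source phasor: V = 164∠79.5° V = 29.89 + j161.3 V.
Step 6 — Current: I = V / Z = 11.67 - j2.163 A = 11.87∠-10.5° A.
Step 7 — Complex power: S = V·I* = 0 + j1946 VA.
Step 8 — Real power: P = Re(S) = 0 W.
Step 9 — Reactive power: Q = Im(S) = 1946 VAR.
Step 10 — Apparent power: |S| = 1946 VA.
Step 11 — Power factor: PF = P/|S| = 0 (lagging).

(a) P = 0 W  (b) Q = 1946 VAR  (c) S = 1946 VA  (d) PF = 0 (lagging)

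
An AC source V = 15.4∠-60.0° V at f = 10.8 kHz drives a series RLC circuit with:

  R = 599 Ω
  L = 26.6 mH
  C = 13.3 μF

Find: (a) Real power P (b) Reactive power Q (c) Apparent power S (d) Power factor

Step 1 — Angular frequency: ω = 2π·f = 2π·1.08e+04 = 6.786e+04 rad/s.
Step 2 — Component impedances:
  R: Z = R = 599 Ω
  L: Z = jωL = j·6.786e+04·0.0266 = 0 + j1805 Ω
  C: Z = 1/(jωC) = -j/(ω·C) = 0 - j1.108 Ω
Step 3 — Series combination: Z_total = R + L + C = 599 + j1804 Ω = 1901∠71.6° Ω.
Step 4 — Source phasor: V = 15.4∠-60.0° V = 7.7 - j13.34 V.
Step 5 — Current: I = V / Z = -0.005382 - j0.006056 A = 0.008102∠-131.6° A.
Step 6 — Complex power: S = V·I* = 0.03932 + j0.1184 VA.
Step 7 — Real power: P = Re(S) = 0.03932 W.
Step 8 — Reactive power: Q = Im(S) = 0.1184 VAR.
Step 9 — Apparent power: |S| = 0.1248 VA.
Step 10 — Power factor: PF = P/|S| = 0.3151 (lagging).

(a) P = 0.03932 W  (b) Q = 0.1184 VAR  (c) S = 0.1248 VA  (d) PF = 0.3151 (lagging)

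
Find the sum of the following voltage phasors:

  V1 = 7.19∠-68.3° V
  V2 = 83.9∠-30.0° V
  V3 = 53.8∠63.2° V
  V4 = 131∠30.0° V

Step 1 — Convert each phasor to rectangular form:
  V1 = 7.19·(cos(-68.3°) + j·sin(-68.3°)) = 2.658 - j6.68 V
  V2 = 83.9·(cos(-30.0°) + j·sin(-30.0°)) = 72.66 - j41.95 V
  V3 = 53.8·(cos(63.2°) + j·sin(63.2°)) = 24.26 + j48.02 V
  V4 = 131·(cos(30.0°) + j·sin(30.0°)) = 113.4 + j65.5 V
Step 2 — Sum components: V_total = 213 + j64.89 V.
Step 3 — Convert to polar: |V_total| = 222.7 V, ∠V_total = 16.9°.

V_total = 222.7∠16.9° V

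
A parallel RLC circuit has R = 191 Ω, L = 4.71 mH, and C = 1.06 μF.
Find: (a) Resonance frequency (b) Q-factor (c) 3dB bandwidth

Step 1 — Resonance: ω₀ = 1/√(LC) = 1/√(0.00471·1.06e-06) = 1.415e+04 rad/s.
Step 2 — f₀ = ω₀/(2π) = 2252 Hz.
Step 3 — Parallel Q: Q = R/(ω₀L) = 191/(1.415e+04·0.00471) = 2.865.
Step 4 — Bandwidth: Δω = ω₀/Q = 4939 rad/s; BW = Δω/(2π) = 786.1 Hz.

(a) f₀ = 2252 Hz  (b) Q = 2.865  (c) BW = 786.1 Hz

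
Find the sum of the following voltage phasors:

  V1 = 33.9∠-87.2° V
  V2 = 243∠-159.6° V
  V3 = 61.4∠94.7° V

Step 1 — Convert each phasor to rectangular form:
  V1 = 33.9·(cos(-87.2°) + j·sin(-87.2°)) = 1.656 - j33.86 V
  V2 = 243·(cos(-159.6°) + j·sin(-159.6°)) = -227.8 - j84.7 V
  V3 = 61.4·(cos(94.7°) + j·sin(94.7°)) = -5.031 + j61.19 V
Step 2 — Sum components: V_total = -231.1 - j57.37 V.
Step 3 — Convert to polar: |V_total| = 238.1 V, ∠V_total = -166.1°.

V_total = 238.1∠-166.1° V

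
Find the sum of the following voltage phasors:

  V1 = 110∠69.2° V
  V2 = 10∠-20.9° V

Step 1 — Convert each phasor to rectangular form:
  V1 = 110·(cos(69.2°) + j·sin(69.2°)) = 39.06 + j102.8 V
  V2 = 10·(cos(-20.9°) + j·sin(-20.9°)) = 9.342 - j3.567 V
Step 2 — Sum components: V_total = 48.4 + j99.26 V.
Step 3 — Convert to polar: |V_total| = 110.4 V, ∠V_total = 64.0°.

V_total = 110.4∠64.0° V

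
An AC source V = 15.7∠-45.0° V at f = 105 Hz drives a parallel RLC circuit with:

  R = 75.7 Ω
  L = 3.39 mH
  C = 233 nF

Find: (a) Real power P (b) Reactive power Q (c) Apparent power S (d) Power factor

Step 1 — Angular frequency: ω = 2π·f = 2π·105 = 659.7 rad/s.
Step 2 — Component impedances:
  R: Z = R = 75.7 Ω
  L: Z = jωL = j·659.7·0.00339 = 0 + j2.236 Ω
  C: Z = 1/(jωC) = -j/(ω·C) = 0 - j6505 Ω
Step 3 — Parallel combination: 1/Z_total = 1/R + 1/L + 1/C; Z_total = 0.06606 + j2.235 Ω = 2.236∠88.3° Ω.
Step 4 — Source phasor: V = 15.7∠-45.0° V = 11.1 - j11.1 V.
Step 5 — Current: I = V / Z = -4.815 - j5.109 A = 7.021∠-133.3° A.
Step 6 — Complex power: S = V·I* = 3.256 + j110.2 VA.
Step 7 — Real power: P = Re(S) = 3.256 W.
Step 8 — Reactive power: Q = Im(S) = 110.2 VAR.
Step 9 — Apparent power: |S| = 110.2 VA.
Step 10 — Power factor: PF = P/|S| = 0.02954 (lagging).

(a) P = 3.256 W  (b) Q = 110.2 VAR  (c) S = 110.2 VA  (d) PF = 0.02954 (lagging)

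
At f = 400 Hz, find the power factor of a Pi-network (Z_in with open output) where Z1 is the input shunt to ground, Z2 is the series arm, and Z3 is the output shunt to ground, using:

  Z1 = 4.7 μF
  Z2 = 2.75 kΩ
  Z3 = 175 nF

Step 1 — Angular frequency: ω = 2π·f = 2π·400 = 2513 rad/s.
Step 2 — Component impedances:
  Z1: Z = 1/(jωC) = -j/(ω·C) = 0 - j84.66 Ω
  Z2: Z = R = 2750 Ω
  Z3: Z = 1/(jωC) = -j/(ω·C) = 0 - j2274 Ω
Step 3 — With open output, the series arm Z2 and the output shunt Z3 appear in series to ground: Z2 + Z3 = 2750 - j2274 Ω.
Step 4 — Parallel with input shunt Z1: Z_in = Z1 || (Z2 + Z3) = 1.502 - j83.37 Ω = 83.38∠-89.0° Ω.
Step 5 — Power factor: PF = cos(φ) = Re(Z)/|Z| = 1.502/83.38 = 0.01801.
Step 6 — Type: Im(Z) = -83.37 ⇒ leading (phase φ = -89.0°).

PF = 0.01801 (leading, φ = -89.0°)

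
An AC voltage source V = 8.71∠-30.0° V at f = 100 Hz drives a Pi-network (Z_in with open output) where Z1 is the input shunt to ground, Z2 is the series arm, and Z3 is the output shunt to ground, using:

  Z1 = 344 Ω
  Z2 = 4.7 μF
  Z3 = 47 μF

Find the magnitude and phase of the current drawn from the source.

Step 1 — Angular frequency: ω = 2π·f = 2π·100 = 628.3 rad/s.
Step 2 — Component impedances:
  Z1: Z = R = 344 Ω
  Z2: Z = 1/(jωC) = -j/(ω·C) = 0 - j338.6 Ω
  Z3: Z = 1/(jωC) = -j/(ω·C) = 0 - j33.86 Ω
Step 3 — With open output, the series arm Z2 and the output shunt Z3 appear in series to ground: Z2 + Z3 = 0 - j372.5 Ω.
Step 4 — Parallel with input shunt Z1: Z_in = Z1 || (Z2 + Z3) = 185.7 - j171.5 Ω = 252.7∠-42.7° Ω.
Step 5 — Source phasor: V = 8.71∠-30.0° V = 7.543 - j4.355 V.
Step 6 — Ohm's law: I = V / Z_total = (7.543 - j4.355) / (185.7 - j171.5) = 0.03362 + j0.007591 A.
Step 7 — Convert to polar: |I| = 0.03447 A, ∠I = 12.7°.

I = 0.03447∠12.7° A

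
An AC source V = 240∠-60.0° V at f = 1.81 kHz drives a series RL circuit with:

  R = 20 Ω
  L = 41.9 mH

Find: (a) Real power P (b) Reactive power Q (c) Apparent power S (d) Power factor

Step 1 — Angular frequency: ω = 2π·f = 2π·1810 = 1.137e+04 rad/s.
Step 2 — Component impedances:
  R: Z = R = 20 Ω
  L: Z = jωL = j·1.137e+04·0.0419 = 0 + j476.5 Ω
Step 3 — Series combination: Z_total = R + L = 20 + j476.5 Ω = 476.9∠87.6° Ω.
Step 4 — Source phasor: V = 240∠-60.0° V = 120 - j207.8 V.
Step 5 — Current: I = V / Z = -0.4249 - j0.2697 A = 0.5032∠-147.6° A.
Step 6 — Complex power: S = V·I* = 5.065 + j120.7 VA.
Step 7 — Real power: P = Re(S) = 5.065 W.
Step 8 — Reactive power: Q = Im(S) = 120.7 VAR.
Step 9 — Apparent power: |S| = 120.8 VA.
Step 10 — Power factor: PF = P/|S| = 0.04193 (lagging).

(a) P = 5.065 W  (b) Q = 120.7 VAR  (c) S = 120.8 VA  (d) PF = 0.04193 (lagging)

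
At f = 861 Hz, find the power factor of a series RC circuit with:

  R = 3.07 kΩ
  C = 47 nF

Step 1 — Angular frequency: ω = 2π·f = 2π·861 = 5410 rad/s.
Step 2 — Component impedances:
  R: Z = R = 3070 Ω
  C: Z = 1/(jωC) = -j/(ω·C) = 0 - j3933 Ω
Step 3 — Series combination: Z_total = R + C = 3070 - j3933 Ω = 4989∠-52.0° Ω.
Step 4 — Power factor: PF = cos(φ) = Re(Z)/|Z| = 3070/4989.3 = 0.6153.
Step 5 — Type: Im(Z) = -3933 ⇒ leading (phase φ = -52.0°).

PF = 0.6153 (leading, φ = -52.0°)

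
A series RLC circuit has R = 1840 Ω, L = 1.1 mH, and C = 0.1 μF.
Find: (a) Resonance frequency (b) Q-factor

Step 1 — Resonance condition Im(Z)=0 gives ω₀ = 1/√(LC).
Step 2 — ω₀ = 1/√(0.0011·1e-07) = 9.535e+04 rad/s.
Step 3 — f₀ = ω₀/(2π) = 1.517e+04 Hz.
Step 4 — Series Q: Q = ω₀L/R = 9.535e+04·0.0011/1840 = 0.057.

(a) f₀ = 1.517e+04 Hz  (b) Q = 0.057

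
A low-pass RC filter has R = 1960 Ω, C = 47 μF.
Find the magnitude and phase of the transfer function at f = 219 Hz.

Step 1 — Angular frequency: ω = 2π·219 = 1376 rad/s.
Step 2 — Transfer function: H(jω) = 1/(1 + jωRC).
Step 3 — Denominator: 1 + jωRC = 1 + j·1376·1960·4.7e-05 = 1 + j126.8.
Step 4 — H = 6.223e-05 - j0.007889.
Step 5 — Magnitude: |H| = 0.007889 (-42.1 dB); phase: φ = -89.5°.

|H| = 0.007889 (-42.1 dB), φ = -89.5°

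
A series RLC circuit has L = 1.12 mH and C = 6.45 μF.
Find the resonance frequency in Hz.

Step 1 — Resonance condition Im(Z)=0 gives ω₀ = 1/√(LC).
Step 2 — ω₀ = 1/√(0.00112·6.45e-06) = 1.177e+04 rad/s.
Step 3 — f₀ = ω₀/(2π) = 1873 Hz.

f₀ = 1873 Hz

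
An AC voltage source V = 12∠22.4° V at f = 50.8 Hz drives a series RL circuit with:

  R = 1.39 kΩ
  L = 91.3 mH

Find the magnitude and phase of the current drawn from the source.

Step 1 — Angular frequency: ω = 2π·f = 2π·50.8 = 319.2 rad/s.
Step 2 — Component impedances:
  R: Z = R = 1390 Ω
  L: Z = jωL = j·319.2·0.0913 = 0 + j29.14 Ω
Step 3 — Series combination: Z_total = R + L = 1390 + j29.14 Ω = 1390∠1.2° Ω.
Step 4 — Source phasor: V = 12∠22.4° V = 11.09 + j4.573 V.
Step 5 — Ohm's law: I = V / Z_total = (11.09 + j4.573) / (1390 + j29.14) = 0.008047 + j0.003121 A.
Step 6 — Convert to polar: |I| = 0.008631 A, ∠I = 21.2°.

I = 0.008631∠21.2° A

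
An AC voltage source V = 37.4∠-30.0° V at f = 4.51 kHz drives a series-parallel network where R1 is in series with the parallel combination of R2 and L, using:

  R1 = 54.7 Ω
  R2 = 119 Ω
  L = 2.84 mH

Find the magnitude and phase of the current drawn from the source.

Step 1 — Angular frequency: ω = 2π·f = 2π·4510 = 2.834e+04 rad/s.
Step 2 — Component impedances:
  R1: Z = R = 54.7 Ω
  R2: Z = R = 119 Ω
  L: Z = jωL = j·2.834e+04·0.00284 = 0 + j80.48 Ω
Step 3 — Parallel branch: R2 || L = 1/(1/R2 + 1/L) = 37.35 + j55.22 Ω.
Step 4 — Series with R1: Z_total = R1 + (R2 || L) = 92.05 + j55.22 Ω = 107.3∠31.0° Ω.
Step 5 — Source phasor: V = 37.4∠-30.0° V = 32.39 - j18.7 V.
Step 6 — Ohm's law: I = V / Z_total = (32.39 - j18.7) / (92.05 + j55.22) = 0.1691 - j0.3046 A.
Step 7 — Convert to polar: |I| = 0.3484 A, ∠I = -61.0°.

I = 0.3484∠-61.0° A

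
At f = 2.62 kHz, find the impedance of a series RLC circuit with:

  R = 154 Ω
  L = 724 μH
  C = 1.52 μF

Step 1 — Angular frequency: ω = 2π·f = 2π·2620 = 1.646e+04 rad/s.
Step 2 — Component impedances:
  R: Z = R = 154 Ω
  L: Z = jωL = j·1.646e+04·0.000724 = 0 + j11.92 Ω
  C: Z = 1/(jωC) = -j/(ω·C) = 0 - j39.96 Ω
Step 3 — Series combination: Z_total = R + L + C = 154 - j28.05 Ω = 156.5∠-10.3° Ω.

Z = 154 - j28.05 Ω = 156.5∠-10.3° Ω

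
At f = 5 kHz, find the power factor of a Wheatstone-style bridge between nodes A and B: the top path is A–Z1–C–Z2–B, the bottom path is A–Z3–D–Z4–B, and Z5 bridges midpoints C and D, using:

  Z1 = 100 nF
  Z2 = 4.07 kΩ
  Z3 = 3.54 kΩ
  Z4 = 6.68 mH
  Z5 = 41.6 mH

Step 1 — Angular frequency: ω = 2π·f = 2π·5000 = 3.142e+04 rad/s.
Step 2 — Component impedances:
  Z1: Z = 1/(jωC) = -j/(ω·C) = 0 - j318.3 Ω
  Z2: Z = R = 4070 Ω
  Z3: Z = R = 3540 Ω
  Z4: Z = jωL = j·3.142e+04·0.00668 = 0 + j209.9 Ω
  Z5: Z = jωL = j·3.142e+04·0.0416 = 0 + j1307 Ω
Step 3 — Bridge requires nodal analysis (the Z5 bridge couples midpoints C and D, so the two paths cannot be reduced to a simple series/parallel combination). Setting node B to ground and injecting 1 A at node A, the 3-node admittance system at A, C, D solves to V_A = Z_AB = 581.9 + j813.4 Ω = 1000∠54.4° Ω.
Step 4 — Power factor: PF = cos(φ) = Re(Z)/|Z| = 581.87/1000.1 = 0.5818.
Step 5 — Type: Im(Z) = 813.4 ⇒ lagging (phase φ = 54.4°).

PF = 0.5818 (lagging, φ = 54.4°)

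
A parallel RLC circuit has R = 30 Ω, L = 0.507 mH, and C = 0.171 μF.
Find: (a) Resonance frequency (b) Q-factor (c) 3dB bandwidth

Step 1 — Resonance: ω₀ = 1/√(LC) = 1/√(0.000507·1.71e-07) = 1.074e+05 rad/s.
Step 2 — f₀ = ω₀/(2π) = 1.709e+04 Hz.
Step 3 — Parallel Q: Q = R/(ω₀L) = 30/(1.074e+05·0.000507) = 0.551.
Step 4 — Bandwidth: Δω = ω₀/Q = 1.949e+05 rad/s; BW = Δω/(2π) = 3.102e+04 Hz.

(a) f₀ = 1.709e+04 Hz  (b) Q = 0.551  (c) BW = 3.102e+04 Hz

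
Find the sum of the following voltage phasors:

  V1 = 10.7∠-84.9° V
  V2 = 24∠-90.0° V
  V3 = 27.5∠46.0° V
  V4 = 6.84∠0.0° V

Step 1 — Convert each phasor to rectangular form:
  V1 = 10.7·(cos(-84.9°) + j·sin(-84.9°)) = 0.9512 - j10.66 V
  V2 = 24·(cos(-90.0°) + j·sin(-90.0°)) = 0 - j24 V
  V3 = 27.5·(cos(46.0°) + j·sin(46.0°)) = 19.1 + j19.78 V
  V4 = 6.84·(cos(0.0°) + j·sin(0.0°)) = 6.84 V
Step 2 — Sum components: V_total = 26.89 - j14.88 V.
Step 3 — Convert to polar: |V_total| = 30.73 V, ∠V_total = -28.9°.

V_total = 30.73∠-28.9° V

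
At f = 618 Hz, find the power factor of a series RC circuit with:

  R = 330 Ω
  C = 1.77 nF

Step 1 — Angular frequency: ω = 2π·f = 2π·618 = 3883 rad/s.
Step 2 — Component impedances:
  R: Z = R = 330 Ω
  C: Z = 1/(jωC) = -j/(ω·C) = 0 - j1.455e+05 Ω
Step 3 — Series combination: Z_total = R + C = 330 - j1.455e+05 Ω = 1.455e+05∠-89.9° Ω.
Step 4 — Power factor: PF = cos(φ) = Re(Z)/|Z| = 330/1.455e+05 = 0.002268.
Step 5 — Type: Im(Z) = -1.455e+05 ⇒ leading (phase φ = -89.9°).

PF = 0.002268 (leading, φ = -89.9°)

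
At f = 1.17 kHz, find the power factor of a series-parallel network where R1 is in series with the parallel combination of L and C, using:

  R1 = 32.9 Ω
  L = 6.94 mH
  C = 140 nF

Step 1 — Angular frequency: ω = 2π·f = 2π·1170 = 7351 rad/s.
Step 2 — Component impedances:
  R1: Z = R = 32.9 Ω
  L: Z = jωL = j·7351·0.00694 = 0 + j51.02 Ω
  C: Z = 1/(jωC) = -j/(ω·C) = 0 - j971.6 Ω
Step 3 — Parallel branch: L || C = 1/(1/L + 1/C) = 0 + j53.85 Ω.
Step 4 — Series with R1: Z_total = R1 + (L || C) = 32.9 + j53.85 Ω = 63.1∠58.6° Ω.
Step 5 — Power factor: PF = cos(φ) = Re(Z)/|Z| = 32.9/63.1 = 0.5214.
Step 6 — Type: Im(Z) = 53.85 ⇒ lagging (phase φ = 58.6°).

PF = 0.5214 (lagging, φ = 58.6°)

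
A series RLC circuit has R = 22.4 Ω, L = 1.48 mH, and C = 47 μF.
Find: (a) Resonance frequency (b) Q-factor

Step 1 — Resonance condition Im(Z)=0 gives ω₀ = 1/√(LC).
Step 2 — ω₀ = 1/√(0.00148·4.7e-05) = 3792 rad/s.
Step 3 — f₀ = ω₀/(2π) = 603.4 Hz.
Step 4 — Series Q: Q = ω₀L/R = 3792·0.00148/22.4 = 0.2505.

(a) f₀ = 603.4 Hz  (b) Q = 0.2505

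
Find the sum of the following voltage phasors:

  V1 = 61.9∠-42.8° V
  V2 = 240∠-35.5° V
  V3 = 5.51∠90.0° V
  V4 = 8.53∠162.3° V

Step 1 — Convert each phasor to rectangular form:
  V1 = 61.9·(cos(-42.8°) + j·sin(-42.8°)) = 45.42 - j42.06 V
  V2 = 240·(cos(-35.5°) + j·sin(-35.5°)) = 195.4 - j139.4 V
  V3 = 5.51·(cos(90.0°) + j·sin(90.0°)) = 0 + j5.51 V
  V4 = 8.53·(cos(162.3°) + j·sin(162.3°)) = -8.126 + j2.593 V
Step 2 — Sum components: V_total = 232.7 - j173.3 V.
Step 3 — Convert to polar: |V_total| = 290.1 V, ∠V_total = -36.7°.

V_total = 290.1∠-36.7° V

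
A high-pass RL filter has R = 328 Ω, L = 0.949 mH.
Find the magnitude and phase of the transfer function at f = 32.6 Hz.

Step 1 — Angular frequency: ω = 2π·32.6 = 204.8 rad/s.
Step 2 — Transfer function: H(jω) = jωL/(R + jωL).
Step 3 — Numerator jωL = j·0.1944; denominator R + jωL = 328 + j0.1944.
Step 4 — H = 3.512e-07 + j0.0005926.
Step 5 — Magnitude: |H| = 0.0005926 (-64.5 dB); phase: φ = 90.0°.

|H| = 0.0005926 (-64.5 dB), φ = 90.0°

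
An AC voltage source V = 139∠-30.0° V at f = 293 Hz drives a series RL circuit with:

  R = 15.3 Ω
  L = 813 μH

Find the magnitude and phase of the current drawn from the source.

Step 1 — Angular frequency: ω = 2π·f = 2π·293 = 1841 rad/s.
Step 2 — Component impedances:
  R: Z = R = 15.3 Ω
  L: Z = jωL = j·1841·0.000813 = 0 + j1.497 Ω
Step 3 — Series combination: Z_total = R + L = 15.3 + j1.497 Ω = 15.37∠5.6° Ω.
Step 4 — Source phasor: V = 139∠-30.0° V = 120.4 - j69.5 V.
Step 5 — Ohm's law: I = V / Z_total = (120.4 - j69.5) / (15.3 + j1.497) = 7.353 - j5.262 A.
Step 6 — Convert to polar: |I| = 9.042 A, ∠I = -35.6°.

I = 9.042∠-35.6° A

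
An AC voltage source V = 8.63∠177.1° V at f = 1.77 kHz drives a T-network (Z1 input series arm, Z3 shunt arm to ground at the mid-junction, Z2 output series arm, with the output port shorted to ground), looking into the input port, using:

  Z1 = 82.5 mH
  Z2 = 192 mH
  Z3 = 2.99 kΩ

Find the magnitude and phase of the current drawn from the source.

Step 1 — Angular frequency: ω = 2π·f = 2π·1770 = 1.112e+04 rad/s.
Step 2 — Component impedances:
  Z1: Z = jωL = j·1.112e+04·0.0825 = 0 + j917.5 Ω
  Z2: Z = jωL = j·1.112e+04·0.192 = 0 + j2135 Ω
  Z3: Z = R = 2990 Ω
Step 3 — With the output port shorted to ground, the output series arm Z2 runs from the junction to ground; the shunt arm Z3 also runs from the junction to ground. They appear in parallel: Z3 || Z2 = 1010 + j1414 Ω.
Step 4 — Series with input arm Z1: Z_in = Z1 + (Z3 || Z2) = 1010 + j2332 Ω = 2541∠66.6° Ω.
Step 5 — Source phasor: V = 8.63∠177.1° V = -8.619 + j0.4366 V.
Step 6 — Ohm's law: I = V / Z_total = (-8.619 + j0.4366) / (1010 + j2332) = -0.00119 + j0.003181 A.
Step 7 — Convert to polar: |I| = 0.003396 A, ∠I = 110.5°.

I = 0.003396∠110.5° A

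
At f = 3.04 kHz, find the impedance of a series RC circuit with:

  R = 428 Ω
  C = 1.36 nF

Step 1 — Angular frequency: ω = 2π·f = 2π·3040 = 1.91e+04 rad/s.
Step 2 — Component impedances:
  R: Z = R = 428 Ω
  C: Z = 1/(jωC) = -j/(ω·C) = 0 - j3.85e+04 Ω
Step 3 — Series combination: Z_total = R + C = 428 - j3.85e+04 Ω = 3.85e+04∠-89.4° Ω.

Z = 428 - j3.85e+04 Ω = 3.85e+04∠-89.4° Ω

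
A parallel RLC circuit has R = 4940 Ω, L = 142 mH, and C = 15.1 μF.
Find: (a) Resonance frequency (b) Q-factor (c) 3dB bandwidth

Step 1 — Resonance: ω₀ = 1/√(LC) = 1/√(0.142·1.51e-05) = 682.9 rad/s.
Step 2 — f₀ = ω₀/(2π) = 108.7 Hz.
Step 3 — Parallel Q: Q = R/(ω₀L) = 4940/(682.9·0.142) = 50.94.
Step 4 — Bandwidth: Δω = ω₀/Q = 13.41 rad/s; BW = Δω/(2π) = 2.134 Hz.

(a) f₀ = 108.7 Hz  (b) Q = 50.94  (c) BW = 2.134 Hz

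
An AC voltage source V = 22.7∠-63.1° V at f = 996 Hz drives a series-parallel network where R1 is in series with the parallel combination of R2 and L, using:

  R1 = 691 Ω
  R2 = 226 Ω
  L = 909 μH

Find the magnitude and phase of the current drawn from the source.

Step 1 — Angular frequency: ω = 2π·f = 2π·996 = 6258 rad/s.
Step 2 — Component impedances:
  R1: Z = R = 691 Ω
  R2: Z = R = 226 Ω
  L: Z = jωL = j·6258·0.000909 = 0 + j5.689 Ω
Step 3 — Parallel branch: R2 || L = 1/(1/R2 + 1/L) = 0.1431 + j5.685 Ω.
Step 4 — Series with R1: Z_total = R1 + (R2 || L) = 691.1 + j5.685 Ω = 691.2∠0.5° Ω.
Step 5 — Source phasor: V = 22.7∠-63.1° V = 10.27 - j20.24 V.
Step 6 — Ohm's law: I = V / Z_total = (10.27 - j20.24) / (691.1 + j5.685) = 0.01462 - j0.02941 A.
Step 7 — Convert to polar: |I| = 0.03284 A, ∠I = -63.6°.

I = 0.03284∠-63.6° A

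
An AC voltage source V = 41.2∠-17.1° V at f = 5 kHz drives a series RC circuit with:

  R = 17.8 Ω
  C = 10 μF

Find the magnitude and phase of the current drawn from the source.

Step 1 — Angular frequency: ω = 2π·f = 2π·5000 = 3.142e+04 rad/s.
Step 2 — Component impedances:
  R: Z = R = 17.8 Ω
  C: Z = 1/(jωC) = -j/(ω·C) = 0 - j3.183 Ω
Step 3 — Series combination: Z_total = R + C = 17.8 - j3.183 Ω = 18.08∠-10.1° Ω.
Step 4 — Source phasor: V = 41.2∠-17.1° V = 39.38 - j12.11 V.
Step 5 — Ohm's law: I = V / Z_total = (39.38 - j12.11) / (17.8 - j3.183) = 2.262 - j0.2761 A.
Step 6 — Convert to polar: |I| = 2.278 A, ∠I = -7.0°.

I = 2.278∠-7.0° A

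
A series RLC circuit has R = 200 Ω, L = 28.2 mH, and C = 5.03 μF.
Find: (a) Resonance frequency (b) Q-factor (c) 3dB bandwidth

Step 1 — Resonance: ω₀ = 1/√(LC) = 1/√(0.0282·5.03e-06) = 2655 rad/s.
Step 2 — f₀ = ω₀/(2π) = 422.6 Hz.
Step 3 — Series Q: Q = ω₀L/R = 2655·0.0282/200 = 0.3744.
Step 4 — Bandwidth: Δω = ω₀/Q = 7092 rad/s; BW = Δω/(2π) = 1129 Hz.

(a) f₀ = 422.6 Hz  (b) Q = 0.3744  (c) BW = 1129 Hz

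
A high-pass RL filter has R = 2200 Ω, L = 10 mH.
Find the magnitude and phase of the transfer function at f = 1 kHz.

Step 1 — Angular frequency: ω = 2π·1000 = 6283 rad/s.
Step 2 — Transfer function: H(jω) = jωL/(R + jωL).
Step 3 — Numerator jωL = j·62.83; denominator R + jωL = 2200 + j62.83.
Step 4 — H = 0.000815 + j0.02854.
Step 5 — Magnitude: |H| = 0.02855 (-30.9 dB); phase: φ = 88.4°.

|H| = 0.02855 (-30.9 dB), φ = 88.4°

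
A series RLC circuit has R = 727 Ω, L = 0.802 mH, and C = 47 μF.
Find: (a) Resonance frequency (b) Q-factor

Step 1 — Resonance condition Im(Z)=0 gives ω₀ = 1/√(LC).
Step 2 — ω₀ = 1/√(0.000802·4.7e-05) = 5151 rad/s.
Step 3 — f₀ = ω₀/(2π) = 819.8 Hz.
Step 4 — Series Q: Q = ω₀L/R = 5151·0.000802/727 = 0.005682.

(a) f₀ = 819.8 Hz  (b) Q = 0.005682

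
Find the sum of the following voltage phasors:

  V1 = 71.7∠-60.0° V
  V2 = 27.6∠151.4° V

Step 1 — Convert each phasor to rectangular form:
  V1 = 71.7·(cos(-60.0°) + j·sin(-60.0°)) = 35.85 - j62.09 V
  V2 = 27.6·(cos(151.4°) + j·sin(151.4°)) = -24.23 + j13.21 V
Step 2 — Sum components: V_total = 11.62 - j48.88 V.
Step 3 — Convert to polar: |V_total| = 50.24 V, ∠V_total = -76.6°.

V_total = 50.24∠-76.6° V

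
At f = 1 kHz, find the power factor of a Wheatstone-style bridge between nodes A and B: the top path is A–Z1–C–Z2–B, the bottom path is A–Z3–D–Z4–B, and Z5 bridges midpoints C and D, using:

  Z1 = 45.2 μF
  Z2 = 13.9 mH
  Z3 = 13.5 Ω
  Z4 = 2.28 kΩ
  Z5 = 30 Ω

Step 1 — Angular frequency: ω = 2π·f = 2π·1000 = 6283 rad/s.
Step 2 — Component impedances:
  Z1: Z = 1/(jωC) = -j/(ω·C) = 0 - j3.521 Ω
  Z2: Z = jωL = j·6283·0.0139 = 0 + j87.34 Ω
  Z3: Z = R = 13.5 Ω
  Z4: Z = R = 2280 Ω
  Z5: Z = R = 30 Ω
Step 3 — Bridge requires nodal analysis (the Z5 bridge couples midpoints C and D, so the two paths cannot be reduced to a simple series/parallel combination). Setting node B to ground and injecting 1 A at node A, the 3-node admittance system at A, C, D solves to V_A = Z_AB = 3.428 + j83.71 Ω = 83.78∠87.7° Ω.
Step 4 — Power factor: PF = cos(φ) = Re(Z)/|Z| = 3.428/83.78 = 0.04092.
Step 5 — Type: Im(Z) = 83.71 ⇒ lagging (phase φ = 87.7°).

PF = 0.04092 (lagging, φ = 87.7°)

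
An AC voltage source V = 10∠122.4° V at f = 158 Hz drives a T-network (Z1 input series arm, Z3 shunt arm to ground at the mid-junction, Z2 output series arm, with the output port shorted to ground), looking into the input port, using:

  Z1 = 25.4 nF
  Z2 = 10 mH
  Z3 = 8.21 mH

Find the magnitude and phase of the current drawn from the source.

Step 1 — Angular frequency: ω = 2π·f = 2π·158 = 992.7 rad/s.
Step 2 — Component impedances:
  Z1: Z = 1/(jωC) = -j/(ω·C) = 0 - j3.966e+04 Ω
  Z2: Z = jωL = j·992.7·0.01 = 0 + j9.927 Ω
  Z3: Z = jωL = j·992.7·0.00821 = 0 + j8.15 Ω
Step 3 — With the output port shorted to ground, the output series arm Z2 runs from the junction to ground; the shunt arm Z3 also runs from the junction to ground. They appear in parallel: Z3 || Z2 = 0 + j4.476 Ω.
Step 4 — Series with input arm Z1: Z_in = Z1 + (Z3 || Z2) = 0 - j3.965e+04 Ω = 3.965e+04∠-90.0° Ω.
Step 5 — Source phasor: V = 10∠122.4° V = -5.358 + j8.443 V.
Step 6 — Ohm's law: I = V / Z_total = (-5.358 + j8.443) / (0 - j3.965e+04) = -0.0002129 - j0.0001351 A.
Step 7 — Convert to polar: |I| = 0.0002522 A, ∠I = -147.6°.

I = 0.0002522∠-147.6° A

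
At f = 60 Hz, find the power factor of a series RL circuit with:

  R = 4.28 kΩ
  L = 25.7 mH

Step 1 — Angular frequency: ω = 2π·f = 2π·60 = 377 rad/s.
Step 2 — Component impedances:
  R: Z = R = 4280 Ω
  L: Z = jωL = j·377·0.0257 = 0 + j9.689 Ω
Step 3 — Series combination: Z_total = R + L = 4280 + j9.689 Ω = 4280∠0.1° Ω.
Step 4 — Power factor: PF = cos(φ) = Re(Z)/|Z| = 4280/4280 = 1.
Step 5 — Type: Im(Z) = 9.689 ⇒ lagging (phase φ = 0.1°).

PF = 1 (lagging, φ = 0.1°)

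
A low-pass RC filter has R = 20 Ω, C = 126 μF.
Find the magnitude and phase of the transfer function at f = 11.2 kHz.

Step 1 — Angular frequency: ω = 2π·1.12e+04 = 7.037e+04 rad/s.
Step 2 — Transfer function: H(jω) = 1/(1 + jωRC).
Step 3 — Denominator: 1 + jωRC = 1 + j·7.037e+04·20·0.000126 = 1 + j177.3.
Step 4 — H = 3.18e-05 - j0.005639.
Step 5 — Magnitude: |H| = 0.005639 (-45.0 dB); phase: φ = -89.7°.

|H| = 0.005639 (-45.0 dB), φ = -89.7°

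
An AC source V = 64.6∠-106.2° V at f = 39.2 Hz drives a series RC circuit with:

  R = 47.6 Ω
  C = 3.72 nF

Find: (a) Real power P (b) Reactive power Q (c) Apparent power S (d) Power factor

Step 1 — Angular frequency: ω = 2π·f = 2π·39.2 = 246.3 rad/s.
Step 2 — Component impedances:
  R: Z = R = 47.6 Ω
  C: Z = 1/(jωC) = -j/(ω·C) = 0 - j1.091e+06 Ω
Step 3 — Series combination: Z_total = R + C = 47.6 - j1.091e+06 Ω = 1.091e+06∠-90.0° Ω.
Step 4 — Source phasor: V = 64.6∠-106.2° V = -18.02 - j62.03 V.
Step 5 — Current: I = V / Z = 5.684e-05 - j1.652e-05 A = 5.919e-05∠-16.2° A.
Step 6 — Complex power: S = V·I* = 1.668e-07 - j0.003824 VA.
Step 7 — Real power: P = Re(S) = 1.668e-07 W.
Step 8 — Reactive power: Q = Im(S) = -0.003824 VAR.
Step 9 — Apparent power: |S| = 0.003824 VA.
Step 10 — Power factor: PF = P/|S| = 4.361e-05 (leading).

(a) P = 1.668e-07 W  (b) Q = -0.003824 VAR  (c) S = 0.003824 VA  (d) PF = 4.361e-05 (leading)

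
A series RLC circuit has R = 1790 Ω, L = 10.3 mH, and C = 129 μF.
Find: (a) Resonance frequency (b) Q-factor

Step 1 — Resonance condition Im(Z)=0 gives ω₀ = 1/√(LC).
Step 2 — ω₀ = 1/√(0.0103·0.000129) = 867.5 rad/s.
Step 3 — f₀ = ω₀/(2π) = 138.1 Hz.
Step 4 — Series Q: Q = ω₀L/R = 867.5·0.0103/1790 = 0.004992.

(a) f₀ = 138.1 Hz  (b) Q = 0.004992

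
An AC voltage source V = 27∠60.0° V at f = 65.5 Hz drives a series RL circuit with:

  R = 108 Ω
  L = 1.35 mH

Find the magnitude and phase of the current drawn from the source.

Step 1 — Angular frequency: ω = 2π·f = 2π·65.5 = 411.5 rad/s.
Step 2 — Component impedances:
  R: Z = R = 108 Ω
  L: Z = jωL = j·411.5·0.00135 = 0 + j0.5556 Ω
Step 3 — Series combination: Z_total = R + L = 108 + j0.5556 Ω = 108∠0.3° Ω.
Step 4 — Source phasor: V = 27∠60.0° V = 13.5 + j23.38 V.
Step 5 — Ohm's law: I = V / Z_total = (13.5 + j23.38) / (108 + j0.5556) = 0.1261 + j0.2159 A.
Step 6 — Convert to polar: |I| = 0.25 A, ∠I = 59.7°.

I = 0.25∠59.7° A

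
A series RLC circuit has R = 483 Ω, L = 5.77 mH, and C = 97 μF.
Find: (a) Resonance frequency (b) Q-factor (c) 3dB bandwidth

Step 1 — Resonance condition Im(Z)=0 gives ω₀ = 1/√(LC).
Step 2 — ω₀ = 1/√(0.00577·9.7e-05) = 1337 rad/s.
Step 3 — f₀ = ω₀/(2π) = 212.7 Hz.
Step 4 — Series Q: Q = ω₀L/R = 1337·0.00577/483 = 0.01597.
Step 5 — 3dB bandwidth: Δω = ω₀/Q = 8.371e+04 rad/s; BW = Δω/(2π) = 1.332e+04 Hz.

(a) f₀ = 212.7 Hz  (b) Q = 0.01597  (c) BW = 1.332e+04 Hz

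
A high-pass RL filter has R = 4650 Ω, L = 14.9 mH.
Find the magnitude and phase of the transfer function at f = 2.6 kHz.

Step 1 — Angular frequency: ω = 2π·2600 = 1.634e+04 rad/s.
Step 2 — Transfer function: H(jω) = jωL/(R + jωL).
Step 3 — Numerator jωL = j·243.4; denominator R + jωL = 4650 + j243.4.
Step 4 — H = 0.002733 + j0.0522.
Step 5 — Magnitude: |H| = 0.05227 (-25.6 dB); phase: φ = 87.0°.

|H| = 0.05227 (-25.6 dB), φ = 87.0°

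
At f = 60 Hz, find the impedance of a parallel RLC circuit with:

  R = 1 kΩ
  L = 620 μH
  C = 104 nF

Step 1 — Angular frequency: ω = 2π·f = 2π·60 = 377 rad/s.
Step 2 — Component impedances:
  R: Z = R = 1000 Ω
  L: Z = jωL = j·377·0.00062 = 0 + j0.2337 Ω
  C: Z = 1/(jωC) = -j/(ω·C) = 0 - j2.551e+04 Ω
Step 3 — Parallel combination: 1/Z_total = 1/R + 1/L + 1/C; Z_total = 5.463e-05 + j0.2337 Ω = 0.2337∠90.0° Ω.

Z = 5.463e-05 + j0.2337 Ω = 0.2337∠90.0° Ω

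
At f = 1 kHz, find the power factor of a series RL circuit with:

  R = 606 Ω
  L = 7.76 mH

Step 1 — Angular frequency: ω = 2π·f = 2π·1000 = 6283 rad/s.
Step 2 — Component impedances:
  R: Z = R = 606 Ω
  L: Z = jωL = j·6283·0.00776 = 0 + j48.76 Ω
Step 3 — Series combination: Z_total = R + L = 606 + j48.76 Ω = 608∠4.6° Ω.
Step 4 — Power factor: PF = cos(φ) = Re(Z)/|Z| = 606/607.96 = 0.9968.
Step 5 — Type: Im(Z) = 48.76 ⇒ lagging (phase φ = 4.6°).

PF = 0.9968 (lagging, φ = 4.6°)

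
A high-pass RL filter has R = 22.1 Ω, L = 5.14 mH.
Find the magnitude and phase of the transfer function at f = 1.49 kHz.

Step 1 — Angular frequency: ω = 2π·1490 = 9362 rad/s.
Step 2 — Transfer function: H(jω) = jωL/(R + jωL).
Step 3 — Numerator jωL = j·48.12; denominator R + jωL = 22.1 + j48.12.
Step 4 — H = 0.8258 + j0.3793.
Step 5 — Magnitude: |H| = 0.9087 (-0.8 dB); phase: φ = 24.7°.

|H| = 0.9087 (-0.8 dB), φ = 24.7°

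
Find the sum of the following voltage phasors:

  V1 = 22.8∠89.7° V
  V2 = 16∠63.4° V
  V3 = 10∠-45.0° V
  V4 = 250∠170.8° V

Step 1 — Convert each phasor to rectangular form:
  V1 = 22.8·(cos(89.7°) + j·sin(89.7°)) = 0.1194 + j22.8 V
  V2 = 16·(cos(63.4°) + j·sin(63.4°)) = 7.164 + j14.31 V
  V3 = 10·(cos(-45.0°) + j·sin(-45.0°)) = 7.071 - j7.071 V
  V4 = 250·(cos(170.8°) + j·sin(170.8°)) = -246.8 + j39.97 V
Step 2 — Sum components: V_total = -232.4 + j70.01 V.
Step 3 — Convert to polar: |V_total| = 242.7 V, ∠V_total = 163.2°.

V_total = 242.7∠163.2° V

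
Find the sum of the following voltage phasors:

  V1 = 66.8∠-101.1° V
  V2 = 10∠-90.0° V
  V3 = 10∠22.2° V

Step 1 — Convert each phasor to rectangular form:
  V1 = 66.8·(cos(-101.1°) + j·sin(-101.1°)) = -12.86 - j65.55 V
  V2 = 10·(cos(-90.0°) + j·sin(-90.0°)) = 0 - j10 V
  V3 = 10·(cos(22.2°) + j·sin(22.2°)) = 9.259 + j3.778 V
Step 2 — Sum components: V_total = -3.602 - j71.77 V.
Step 3 — Convert to polar: |V_total| = 71.86 V, ∠V_total = -92.9°.

V_total = 71.86∠-92.9° V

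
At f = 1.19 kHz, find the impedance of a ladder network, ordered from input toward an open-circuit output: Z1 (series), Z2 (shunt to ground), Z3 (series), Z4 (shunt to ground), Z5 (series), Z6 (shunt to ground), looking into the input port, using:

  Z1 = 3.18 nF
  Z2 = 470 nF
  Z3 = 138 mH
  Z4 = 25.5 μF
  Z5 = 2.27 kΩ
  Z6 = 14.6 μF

Step 1 — Angular frequency: ω = 2π·f = 2π·1190 = 7477 rad/s.
Step 2 — Component impedances:
  Z1: Z = 1/(jωC) = -j/(ω·C) = 0 - j4.206e+04 Ω
  Z2: Z = 1/(jωC) = -j/(ω·C) = 0 - j284.6 Ω
  Z3: Z = jωL = j·7477·0.138 = 0 + j1032 Ω
  Z4: Z = 1/(jωC) = -j/(ω·C) = 0 - j5.245 Ω
  Z5: Z = R = 2270 Ω
  Z6: Z = 1/(jωC) = -j/(ω·C) = 0 - j9.161 Ω
Step 3 — Ladder network (open output): work backward from the far end, alternating series and parallel combinations. Z_in = 0.001782 - j4.245e+04 Ω = 4.245e+04∠-90.0° Ω.

Z = 0.001782 - j4.245e+04 Ω = 4.245e+04∠-90.0° Ω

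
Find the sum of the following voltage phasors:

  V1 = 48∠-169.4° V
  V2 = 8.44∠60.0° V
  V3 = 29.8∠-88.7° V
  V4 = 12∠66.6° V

Step 1 — Convert each phasor to rectangular form:
  V1 = 48·(cos(-169.4°) + j·sin(-169.4°)) = -47.18 - j8.83 V
  V2 = 8.44·(cos(60.0°) + j·sin(60.0°)) = 4.22 + j7.309 V
  V3 = 29.8·(cos(-88.7°) + j·sin(-88.7°)) = 0.6761 - j29.79 V
  V4 = 12·(cos(66.6°) + j·sin(66.6°)) = 4.766 + j11.01 V
Step 2 — Sum components: V_total = -37.52 - j20.3 V.
Step 3 — Convert to polar: |V_total| = 42.66 V, ∠V_total = -151.6°.

V_total = 42.66∠-151.6° V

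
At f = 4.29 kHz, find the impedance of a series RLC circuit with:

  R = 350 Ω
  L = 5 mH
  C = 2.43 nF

Step 1 — Angular frequency: ω = 2π·f = 2π·4290 = 2.695e+04 rad/s.
Step 2 — Component impedances:
  R: Z = R = 350 Ω
  L: Z = jωL = j·2.695e+04·0.005 = 0 + j134.8 Ω
  C: Z = 1/(jωC) = -j/(ω·C) = 0 - j1.527e+04 Ω
Step 3 — Series combination: Z_total = R + L + C = 350 - j1.513e+04 Ω = 1.514e+04∠-88.7° Ω.

Z = 350 - j1.513e+04 Ω = 1.514e+04∠-88.7° Ω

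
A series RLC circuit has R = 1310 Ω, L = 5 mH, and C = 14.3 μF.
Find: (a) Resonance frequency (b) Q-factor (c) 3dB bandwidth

Step 1 — Resonance condition Im(Z)=0 gives ω₀ = 1/√(LC).
Step 2 — ω₀ = 1/√(0.005·1.43e-05) = 3740 rad/s.
Step 3 — f₀ = ω₀/(2π) = 595.2 Hz.
Step 4 — Series Q: Q = ω₀L/R = 3740·0.005/1310 = 0.01427.
Step 5 — 3dB bandwidth: Δω = ω₀/Q = 2.62e+05 rad/s; BW = Δω/(2π) = 4.17e+04 Hz.

(a) f₀ = 595.2 Hz  (b) Q = 0.01427  (c) BW = 4.17e+04 Hz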